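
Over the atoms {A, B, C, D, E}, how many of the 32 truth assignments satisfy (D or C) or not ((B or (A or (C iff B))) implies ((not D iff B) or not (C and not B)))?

Initial set: {((D or C) or not ((B or (A or (C iff B))) implies ((not D iff B) or not (C and not B))))}.
((D or C) or not ((B or (A or (C iff B))) implies ((not D iff B) or not (C and not B)))): β-rule — branch into (D or C)  //  not ((B or (A or (C iff B))) implies ((not D iff B) or not (C and not B))).
  branch 1 (add (D or C)):
    (D or C): β-rule — branch into D  //  C.
      branch 1.1 (add D):
        ○ open, literals {D=1}.
      branch 1.2 (add C):
        ○ open, literals {C=1}.
  branch 2 (add not ((B or (A or (C iff B))) implies ((not D iff B) or not (C and not B)))):
    not ((B or (A or (C iff B))) implies ((not D iff B) or not (C and not B))): α-rule — add (B or (A or (C iff B))), not ((not D iff B) or not (C and not B)).
    not ((not D iff B) or not (C and not B)): α-rule — add not (not D iff B), not not (C and not B).
    not not (C and not B): α-rule — add C, not B.
    (B or (A or (C iff B))): β-rule — branch into B  //  (A or (C iff B)).
      branch 2.1 (add B):
        × closes — contains both B and not B.
      branch 2.2 (add (A or (C iff B))):
        not (not D iff B): β-rule — branch into not D, not B  //  not not D, B.
          branch 2.2.1 (add not D, not B):
            (A or (C iff B)): β-rule — branch into A  //  (C iff B).
              branch 2.2.1.1 (add A):
                ○ open, literals {A=1, B=0, C=1, D=0}.
              branch 2.2.1.2 (add (C iff B)):
                (C iff B): β-rule — branch into C, B  //  not C, not B.
                  branch 2.2.1.2.1 (add C, B):
                    × closes — contains both B and not B.
                  branch 2.2.1.2.2 (add not C, not B):
                    × closes — contains both C and not C.
          branch 2.2.2 (add not not D, B):
            × closes — contains both B and not B.
4 branches closed, 3 open.
Each open branch fixes some atoms; the unmentioned ones are free. Counting distinct full assignments: branch {D=1} (A, B, C, E) contributes 16 new; branch {C=1} (A, B, D, E) contributes 8 new; branch {A=1, B=0, C=1, D=0} (E) contributes 0 new. Total: 24.

24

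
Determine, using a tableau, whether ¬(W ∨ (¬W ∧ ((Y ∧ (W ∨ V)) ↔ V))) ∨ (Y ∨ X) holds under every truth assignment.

Assume the negation and expand:
Initial set: {¬(¬(W ∨ (¬W ∧ ((Y ∧ (W ∨ V)) ↔ V))) ∨ (Y ∨ X))}.
¬(¬(W ∨ (¬W ∧ ((Y ∧ (W ∨ V)) ↔ V))) ∨ (Y ∨ X)): α-rule — add ¬¬(W ∨ (¬W ∧ ((Y ∧ (W ∨ V)) ↔ V))), ¬(Y ∨ X).
¬(Y ∨ X): α-rule — add ¬Y, ¬X.
¬¬(W ∨ (¬W ∧ ((Y ∧ (W ∨ V)) ↔ V))): β-rule — branch into W  //  (¬W ∧ ((Y ∧ (W ∨ V)) ↔ V)).
  branch 1 (add W):
    ○ open, literals {W=T, X=F, Y=F}.
  branch 2 (add (¬W ∧ ((Y ∧ (W ∨ V)) ↔ V))):
    (¬W ∧ ((Y ∧ (W ∨ V)) ↔ V)): α-rule — add ¬W, ((Y ∧ (W ∨ V)) ↔ V).
    ((Y ∧ (W ∨ V)) ↔ V): β-rule — branch into (Y ∧ (W ∨ V)), V  //  ¬(Y ∧ (W ∨ V)), ¬V.
      branch 2.1 (add (Y ∧ (W ∨ V)), V):
        (Y ∧ (W ∨ V)): α-rule — add Y, (W ∨ V).
        × closes — contains both Y and ¬Y.
      branch 2.2 (add ¬(Y ∧ (W ∨ V)), ¬V):
        ¬(Y ∧ (W ∨ V)): β-rule — branch into ¬Y  //  ¬(W ∨ V).
          branch 2.2.1 (add ¬Y):
            ○ open, literals {V=F, W=F, X=F, Y=F}.
          branch 2.2.2 (add ¬(W ∨ V)):
            ¬(W ∨ V): α-rule — add ¬W, ¬V.
            ○ open, literals {V=F, W=F, X=F, Y=F}.
1 branch closed, 3 open.
An open branch gives a countermodel: W=T, X=F, Y=F (unmentioned atoms arbitrary); under it the original formula is false.

Not valid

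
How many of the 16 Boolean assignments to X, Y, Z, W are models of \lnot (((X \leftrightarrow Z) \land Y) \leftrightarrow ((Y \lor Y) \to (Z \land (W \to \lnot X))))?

13

Initial set: {\lnot (((X \leftrightarrow Z) \land Y) \leftrightarrow ((Y \lor Y) \to (Z \land (W \to \lnot X))))}.
\lnot (((X \leftrightarrow Z) \land Y) \leftrightarrow ((Y \lor Y) \to (Z \land (W \to \lnot X)))): β-rule — branch into ((X \leftrightarrow Z) \land Y), \lnot ((Y \lor Y) \to (Z \land (W \to \lnot X)))  //  \lnot ((X \leftrightarrow Z) \land Y), ((Y \lor Y) \to (Z \land (W \to \lnot X))).
  branch 1 (add ((X \leftrightarrow Z) \land Y), \lnot ((Y \lor Y) \to (Z \land (W \to \lnot X)))):
    ((X \leftrightarrow Z) \land Y): α-rule — add (X \leftrightarrow Z), Y.
    \lnot ((Y \lor Y) \to (Z \land (W \to \lnot X))): α-rule — add (Y \lor Y), \lnot (Z \land (W \to \lnot X)).
    (X \leftrightarrow Z): β-rule — branch into X, Z  //  \lnot X, \lnot Z.
      branch 1.1 (add X, Z):
        (Y \lor Y): β-rule — branch into Y  //  Y.
          branch 1.1.1 (add Y):
            \lnot (Z \land (W \to \lnot X)): β-rule — branch into \lnot Z  //  \lnot (W \to \lnot X).
              branch 1.1.1.1 (add \lnot Z):
                × closes — contains both Z and \lnot Z.
              branch 1.1.1.2 (add \lnot (W \to \lnot X)):
                \lnot (W \to \lnot X): α-rule — add W, \lnot \lnot X.
                ○ open, literals {W=T, X=T, Y=T, Z=T}.
          branch 1.1.2 (add Y):
            \lnot (Z \land (W \to \lnot X)): β-rule — branch into \lnot Z  //  \lnot (W \to \lnot X).
              branch 1.1.2.1 (add \lnot Z):
                × closes — contains both Z and \lnot Z.
              branch 1.1.2.2 (add \lnot (W \to \lnot X)):
                \lnot (W \to \lnot X): α-rule — add W, \lnot \lnot X.
                ○ open, literals {W=T, X=T, Y=T, Z=T}.
      branch 1.2 (add \lnot X, \lnot Z):
        (Y \lor Y): β-rule — branch into Y  //  Y.
          branch 1.2.1 (add Y):
            \lnot (Z \land (W \to \lnot X)): β-rule — branch into \lnot Z  //  \lnot (W \to \lnot X).
              branch 1.2.1.1 (add \lnot Z):
                ○ open, literals {X=F, Y=T, Z=F}.
              branch 1.2.1.2 (add \lnot (W \to \lnot X)):
                \lnot (W \to \lnot X): α-rule — add W, \lnot \lnot X.
                × closes — contains both X and \lnot X.
          branch 1.2.2 (add Y):
            \lnot (Z \land (W \to \lnot X)): β-rule — branch into \lnot Z  //  \lnot (W \to \lnot X).
              branch 1.2.2.1 (add \lnot Z):
                ○ open, literals {X=F, Y=T, Z=F}.
              branch 1.2.2.2 (add \lnot (W \to \lnot X)):
                \lnot (W \to \lnot X): α-rule — add W, \lnot \lnot X.
                × closes — contains both X and \lnot X.
  branch 2 (add \lnot ((X \leftrightarrow Z) \land Y), ((Y \lor Y) \to (Z \land (W \to \lnot X)))):
    \lnot ((X \leftrightarrow Z) \land Y): β-rule — branch into \lnot (X \leftrightarrow Z)  //  \lnot Y.
      branch 2.1 (add \lnot (X \leftrightarrow Z)):
        ((Y \lor Y) \to (Z \land (W \to \lnot X))): β-rule — branch into \lnot (Y \lor Y)  //  (Z \land (W \to \lnot X)).
          branch 2.1.1 (add \lnot (Y \lor Y)):
            \lnot (Y \lor Y): α-rule — add \lnot Y, \lnot Y.
            \lnot (X \leftrightarrow Z): β-rule — branch into X, \lnot Z  //  \lnot X, Z.
              branch 2.1.1.1 (add X, \lnot Z):
                ○ open, literals {X=T, Y=F, Z=F}.
              branch 2.1.1.2 (add \lnot X, Z):
                ○ open, literals {X=F, Y=F, Z=T}.
          branch 2.1.2 (add (Z \land (W \to \lnot X))):
            (Z \land (W \to \lnot X)): α-rule — add Z, (W \to \lnot X).
            \lnot (X \leftrightarrow Z): β-rule — branch into X, \lnot Z  //  \lnot X, Z.
              branch 2.1.2.1 (add X, \lnot Z):
                × closes — contains both Z and \lnot Z.
              branch 2.1.2.2 (add \lnot X, Z):
                (W \to \lnot X): β-rule — branch into \lnot W  //  \lnot X.
                  branch 2.1.2.2.1 (add \lnot W):
                    ○ open, literals {W=F, X=F, Z=T}.
                  branch 2.1.2.2.2 (add \lnot X):
                    ○ open, literals {X=F, Z=T}.
      branch 2.2 (add \lnot Y):
        ((Y \lor Y) \to (Z \land (W \to \lnot X))): β-rule — branch into \lnot (Y \lor Y)  //  (Z \land (W \to \lnot X)).
          branch 2.2.1 (add \lnot (Y \lor Y)):
            \lnot (Y \lor Y): α-rule — add \lnot Y, \lnot Y.
            ○ open, literals {Y=F}.
          branch 2.2.2 (add (Z \land (W \to \lnot X))):
            (Z \land (W \to \lnot X)): α-rule — add Z, (W \to \lnot X).
            (W \to \lnot X): β-rule — branch into \lnot W  //  \lnot X.
              branch 2.2.2.1 (add \lnot W):
                ○ open, literals {W=F, Y=F, Z=T}.
              branch 2.2.2.2 (add \lnot X):
                ○ open, literals {X=F, Y=F, Z=T}.
5 branches closed, 11 open.
Each open branch fixes some atoms; the unmentioned ones are free. Counting distinct full assignments: branch {W=T, X=T, Y=T, Z=T} (none free) contributes 1 new; branch {W=T, X=T, Y=T, Z=T} (none free) contributes 0 new; branch {X=F, Y=T, Z=F} (W) contributes 2 new; branch {X=F, Y=T, Z=F} (W) contributes 0 new; branch {X=T, Y=F, Z=F} (W) contributes 2 new; branch {X=F, Y=F, Z=T} (W) contributes 2 new; branch {W=F, X=F, Z=T} (Y) contributes 1 new; branch {X=F, Z=T} (Y, W) contributes 1 new; branch {Y=F} (X, Z, W) contributes 4 new; branch {W=F, Y=F, Z=T} (X) contributes 0 new; branch {X=F, Y=F, Z=T} (W) contributes 0 new. Total: 13.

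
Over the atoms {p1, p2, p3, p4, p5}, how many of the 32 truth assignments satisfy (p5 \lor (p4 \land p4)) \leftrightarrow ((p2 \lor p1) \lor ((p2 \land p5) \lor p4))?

Initial set: {((p5 \lor (p4 \land p4)) \leftrightarrow ((p2 \lor p1) \lor ((p2 \land p5) \lor p4)))}.
((p5 \lor (p4 \land p4)) \leftrightarrow ((p2 \lor p1) \lor ((p2 \land p5) \lor p4))): β-rule — branch into (p5 \lor (p4 \land p4)), ((p2 \lor p1) \lor ((p2 \land p5) \lor p4))  //  \lnot (p5 \lor (p4 \land p4)), \lnot ((p2 \lor p1) \lor ((p2 \land p5) \lor p4)).
  branch 1 (add (p5 \lor (p4 \land p4)), ((p2 \lor p1) \lor ((p2 \land p5) \lor p4))):
    (p5 \lor (p4 \land p4)): β-rule — branch into p5  //  (p4 \land p4).
      branch 1.1 (add p5):
        ((p2 \lor p1) \lor ((p2 \land p5) \lor p4)): β-rule — branch into (p2 \lor p1)  //  ((p2 \land p5) \lor p4).
          branch 1.1.1 (add (p2 \lor p1)):
            (p2 \lor p1): β-rule — branch into p2  //  p1.
              branch 1.1.1.1 (add p2):
                ○ open, literals {p2=true, p5=true}.
              branch 1.1.1.2 (add p1):
                ○ open, literals {p1=true, p5=true}.
          branch 1.1.2 (add ((p2 \land p5) \lor p4)):
            ((p2 \land p5) \lor p4): β-rule — branch into (p2 \land p5)  //  p4.
              branch 1.1.2.1 (add (p2 \land p5)):
                (p2 \land p5): α-rule — add p2, p5.
                ○ open, literals {p2=true, p5=true}.
              branch 1.1.2.2 (add p4):
                ○ open, literals {p4=true, p5=true}.
      branch 1.2 (add (p4 \land p4)):
        (p4 \land p4): α-rule — add p4, p4.
        ((p2 \lor p1) \lor ((p2 \land p5) \lor p4)): β-rule — branch into (p2 \lor p1)  //  ((p2 \land p5) \lor p4).
          branch 1.2.1 (add (p2 \lor p1)):
            (p2 \lor p1): β-rule — branch into p2  //  p1.
              branch 1.2.1.1 (add p2):
                ○ open, literals {p2=true, p4=true}.
              branch 1.2.1.2 (add p1):
                ○ open, literals {p1=true, p4=true}.
          branch 1.2.2 (add ((p2 \land p5) \lor p4)):
            ((p2 \land p5) \lor p4): β-rule — branch into (p2 \land p5)  //  p4.
              branch 1.2.2.1 (add (p2 \land p5)):
                (p2 \land p5): α-rule — add p2, p5.
                ○ open, literals {p2=true, p4=true, p5=true}.
              branch 1.2.2.2 (add p4):
                ○ open, literals {p4=true}.
  branch 2 (add \lnot (p5 \lor (p4 \land p4)), \lnot ((p2 \lor p1) \lor ((p2 \land p5) \lor p4))):
    \lnot (p5 \lor (p4 \land p4)): α-rule — add \lnot p5, \lnot (p4 \land p4).
    \lnot ((p2 \lor p1) \lor ((p2 \land p5) \lor p4)): α-rule — add \lnot (p2 \lor p1), \lnot ((p2 \land p5) \lor p4).
    \lnot (p2 \lor p1): α-rule — add \lnot p2, \lnot p1.
    \lnot ((p2 \land p5) \lor p4): α-rule — add \lnot (p2 \land p5), \lnot p4.
    \lnot (p4 \land p4): β-rule — branch into \lnot p4  //  \lnot p4.
      branch 2.1 (add \lnot p4):
        \lnot (p2 \land p5): β-rule — branch into \lnot p2  //  \lnot p5.
          branch 2.1.1 (add \lnot p2):
            ○ open, literals {p1=false, p2=false, p4=false, p5=false}.
          branch 2.1.2 (add \lnot p5):
            ○ open, literals {p1=false, p2=false, p4=false, p5=false}.
      branch 2.2 (add \lnot p4):
        \lnot (p2 \land p5): β-rule — branch into \lnot p2  //  \lnot p5.
          branch 2.2.1 (add \lnot p2):
            ○ open, literals {p1=false, p2=false, p4=false, p5=false}.
          branch 2.2.2 (add \lnot p5):
            ○ open, literals {p1=false, p2=false, p4=false, p5=false}.
0 branches closed, 12 open.
Each open branch fixes some atoms; the unmentioned ones are free. Counting distinct full assignments: branch {p2=true, p5=true} (p1, p3, p4) contributes 8 new; branch {p1=true, p5=true} (p2, p3, p4) contributes 4 new; branch {p2=true, p5=true} (p1, p3, p4) contributes 0 new; branch {p4=true, p5=true} (p1, p2, p3) contributes 2 new; branch {p2=true, p4=true} (p1, p3, p5) contributes 4 new; branch {p1=true, p4=true} (p2, p3, p5) contributes 2 new; branch {p2=true, p4=true, p5=true} (p1, p3) contributes 0 new; branch {p4=true} (p1, p2, p3, p5) contributes 2 new; branch {p1=false, p2=false, p4=false, p5=false} (p3) contributes 2 new; branch {p1=false, p2=false, p4=false, p5=false} (p3) contributes 0 new; branch {p1=false, p2=false, p4=false, p5=false} (p3) contributes 0 new; branch {p1=false, p2=false, p4=false, p5=false} (p3) contributes 0 new. Total: 24.

24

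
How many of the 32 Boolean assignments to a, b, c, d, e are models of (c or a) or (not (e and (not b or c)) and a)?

24

Initial set: {((c or a) or (not (e and (not b or c)) and a))}.
((c or a) or (not (e and (not b or c)) and a)): β-rule — branch into (c or a)  //  (not (e and (not b or c)) and a).
  branch 1 (add (c or a)):
    (c or a): β-rule — branch into c  //  a.
      branch 1.1 (add c):
        ○ open, literals {c=true}.
      branch 1.2 (add a):
        ○ open, literals {a=true}.
  branch 2 (add (not (e and (not b or c)) and a)):
    (not (e and (not b or c)) and a): α-rule — add not (e and (not b or c)), a.
    not (e and (not b or c)): β-rule — branch into not e  //  not (not b or c).
      branch 2.1 (add not e):
        ○ open, literals {a=true, e=false}.
      branch 2.2 (add not (not b or c)):
        not (not b or c): α-rule — add not not b, not c.
        ○ open, literals {a=true, b=true, c=false}.
0 branches closed, 4 open.
Each open branch fixes some atoms; the unmentioned ones are free. Counting distinct full assignments: branch {c=true} (a, b, d, e) contributes 16 new; branch {a=true} (b, c, d, e) contributes 8 new; branch {a=true, e=false} (b, c, d) contributes 0 new; branch {a=true, b=true, c=false} (d, e) contributes 0 new. Total: 24.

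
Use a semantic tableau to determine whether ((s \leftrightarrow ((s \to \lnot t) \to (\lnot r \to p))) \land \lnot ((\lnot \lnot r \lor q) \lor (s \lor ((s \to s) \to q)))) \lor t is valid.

Not valid

Assume the negation and expand:
Initial set: {F (((s \leftrightarrow ((s \to \lnot t) \to (\lnot r \to p))) \land \lnot ((\lnot \lnot r \lor q) \lor (s \lor ((s \to s) \to q)))) \lor t)}.
F (((s \leftrightarrow ((s \to \lnot t) \to (\lnot r \to p))) \land \lnot ((\lnot \lnot r \lor q) \lor (s \lor ((s \to s) \to q)))) \lor t): α-rule — add F ((s \leftrightarrow ((s \to \lnot t) \to (\lnot r \to p))) \land \lnot ((\lnot \lnot r \lor q) \lor (s \lor ((s \to s) \to q)))), F t.
F ((s \leftrightarrow ((s \to \lnot t) \to (\lnot r \to p))) \land \lnot ((\lnot \lnot r \lor q) \lor (s \lor ((s \to s) \to q)))): β-rule — branch into F (s \leftrightarrow ((s \to \lnot t) \to (\lnot r \to p)))  //  F \lnot ((\lnot \lnot r \lor q) \lor (s \lor ((s \to s) \to q))).
  branch 1 (add F (s \leftrightarrow ((s \to \lnot t) \to (\lnot r \to p)))):
    F (s \leftrightarrow ((s \to \lnot t) \to (\lnot r \to p))): β-rule — branch into T s, F ((s \to \lnot t) \to (\lnot r \to p))  //  F s, T ((s \to \lnot t) \to (\lnot r \to p)).
      branch 1.1 (add T s, F ((s \to \lnot t) \to (\lnot r \to p))):
        F ((s \to \lnot t) \to (\lnot r \to p)): α-rule — add T (s \to \lnot t), F (\lnot r \to p).
        F (\lnot r \to p): α-rule — add T \lnot r, F p.
        T (s \to \lnot t): β-rule — branch into F s  //  T \lnot t.
          branch 1.1.1 (add F s):
            × closes — contains both s and \lnot s.
          branch 1.1.2 (add T \lnot t):
            ○ open, literals {p=F, r=F, s=T, t=F}.
      branch 1.2 (add F s, T ((s \to \lnot t) \to (\lnot r \to p))):
        T ((s \to \lnot t) \to (\lnot r \to p)): β-rule — branch into F (s \to \lnot t)  //  T (\lnot r \to p).
          branch 1.2.1 (add F (s \to \lnot t)):
            F (s \to \lnot t): α-rule — add T s, F \lnot t.
            × closes — contains both s and \lnot s.
          branch 1.2.2 (add T (\lnot r \to p)):
            T (\lnot r \to p): β-rule — branch into F \lnot r  //  T p.
              branch 1.2.2.1 (add F \lnot r):
                ○ open, literals {r=T, s=F, t=F}.
              branch 1.2.2.2 (add T p):
                ○ open, literals {p=T, s=F, t=F}.
  branch 2 (add F \lnot ((\lnot \lnot r \lor q) \lor (s \lor ((s \to s) \to q)))):
    F \lnot ((\lnot \lnot r \lor q) \lor (s \lor ((s \to s) \to q))): β-rule — branch into T (\lnot \lnot r \lor q)  //  T (s \lor ((s \to s) \to q)).
      branch 2.1 (add T (\lnot \lnot r \lor q)):
        T (\lnot \lnot r \lor q): β-rule — branch into T \lnot \lnot r  //  T q.
          branch 2.1.1 (add T \lnot \lnot r):
            T \lnot \lnot r: drop double negation, giving T r.
            ○ open, literals {r=T, t=F}.
          branch 2.1.2 (add T q):
            ○ open, literals {q=T, t=F}.
      branch 2.2 (add T (s \lor ((s \to s) \to q))):
        T (s \lor ((s \to s) \to q)): β-rule — branch into T s  //  T ((s \to s) \to q).
          branch 2.2.1 (add T s):
            ○ open, literals {s=T, t=F}.
          branch 2.2.2 (add T ((s \to s) \to q)):
            T ((s \to s) \to q): β-rule — branch into F (s \to s)  //  T q.
              branch 2.2.2.1 (add F (s \to s)):
                F (s \to s): α-rule — add T s, F s.
                × closes — contains both s and \lnot s.
              branch 2.2.2.2 (add T q):
                ○ open, literals {q=T, t=F}.
3 branches closed, 7 open.
An open branch gives a countermodel: p=F, r=F, s=T, t=F (unmentioned atoms arbitrary); under it the original formula is false.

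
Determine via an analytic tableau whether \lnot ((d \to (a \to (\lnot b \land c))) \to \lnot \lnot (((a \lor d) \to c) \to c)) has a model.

Satisfiable

Initial set: {T \lnot ((d \to (a \to (\lnot b \land c))) \to \lnot \lnot (((a \lor d) \to c) \to c))}.
T \lnot ((d \to (a \to (\lnot b \land c))) \to \lnot \lnot (((a \lor d) \to c) \to c)): α-rule — add T (d \to (a \to (\lnot b \land c))), F \lnot \lnot (((a \lor d) \to c) \to c).
F \lnot \lnot (((a \lor d) \to c) \to c): drop double negation, giving F (((a \lor d) \to c) \to c).
F (((a \lor d) \to c) \to c): α-rule — add T ((a \lor d) \to c), F c.
T (d \to (a \to (\lnot b \land c))): β-rule — branch into F d  //  T (a \to (\lnot b \land c)).
  branch 1 (add F d):
    T ((a \lor d) \to c): β-rule — branch into F (a \lor d)  //  T c.
      branch 1.1 (add F (a \lor d)):
        F (a \lor d): α-rule — add F a, F d.
        ○ open, literals {a=false, c=false, d=false}.
      branch 1.2 (add T c):
        × closes — contains both c and \lnot c.
  branch 2 (add T (a \to (\lnot b \land c))):
    T ((a \lor d) \to c): β-rule — branch into F (a \lor d)  //  T c.
      branch 2.1 (add F (a \lor d)):
        F (a \lor d): α-rule — add F a, F d.
        T (a \to (\lnot b \land c)): β-rule — branch into F a  //  T (\lnot b \land c).
          branch 2.1.1 (add F a):
            ○ open, literals {a=false, c=false, d=false}.
          branch 2.1.2 (add T (\lnot b \land c)):
            T (\lnot b \land c): α-rule — add T \lnot b, T c.
            × closes — contains both c and \lnot c.
      branch 2.2 (add T c):
        × closes — contains both c and \lnot c.
3 branches closed, 2 open.
An open branch gives a satisfying assignment: a=false, c=false, d=false.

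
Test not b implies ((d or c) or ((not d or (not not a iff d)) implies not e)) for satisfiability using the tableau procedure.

Initial set: {(not b implies ((d or c) or ((not d or (not not a iff d)) implies not e)))}.
(not b implies ((d or c) or ((not d or (not not a iff d)) implies not e))): β-rule — branch into not not b  //  ((d or c) or ((not d or (not not a iff d)) implies not e)).
  branch 1 (add not not b):
    ○ open, literals {b=true}.
  branch 2 (add ((d or c) or ((not d or (not not a iff d)) implies not e))):
    ((d or c) or ((not d or (not not a iff d)) implies not e)): β-rule — branch into (d or c)  //  ((not d or (not not a iff d)) implies not e).
      branch 2.1 (add (d or c)):
        (d or c): β-rule — branch into d  //  c.
          branch 2.1.1 (add d):
            ○ open, literals {d=true}.
          branch 2.1.2 (add c):
            ○ open, literals {c=true}.
      branch 2.2 (add ((not d or (not not a iff d)) implies not e)):
        ((not d or (not not a iff d)) implies not e): β-rule — branch into not (not d or (not not a iff d))  //  not e.
          branch 2.2.1 (add not (not d or (not not a iff d))):
            not (not d or (not not a iff d)): α-rule — add not not d, not (not not a iff d).
            not (not not a iff d): β-rule — branch into not not a, not d  //  not not not a, d.
              branch 2.2.1.1 (add not not a, not d):
                × closes — contains both d and not d.
              branch 2.2.1.2 (add not not not a, d):
                not not not a: drop double negation, giving not a.
                ○ open, literals {a=false, d=true}.
          branch 2.2.2 (add not e):
            ○ open, literals {e=false}.
1 branch closed, 5 open.
An open branch gives a satisfying assignment: b=true.

Satisfiable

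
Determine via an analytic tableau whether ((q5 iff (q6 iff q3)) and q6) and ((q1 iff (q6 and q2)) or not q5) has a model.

Initial set: {(((q5 iff (q6 iff q3)) and q6) and ((q1 iff (q6 and q2)) or not q5))}.
(((q5 iff (q6 iff q3)) and q6) and ((q1 iff (q6 and q2)) or not q5)): α-rule — add ((q5 iff (q6 iff q3)) and q6), ((q1 iff (q6 and q2)) or not q5).
((q5 iff (q6 iff q3)) and q6): α-rule — add (q5 iff (q6 iff q3)), q6.
((q1 iff (q6 and q2)) or not q5): β-rule — branch into (q1 iff (q6 and q2))  //  not q5.
  branch 1 (add (q1 iff (q6 and q2))):
    (q5 iff (q6 iff q3)): β-rule — branch into q5, (q6 iff q3)  //  not q5, not (q6 iff q3).
      branch 1.1 (add q5, (q6 iff q3)):
        (q1 iff (q6 and q2)): β-rule — branch into q1, (q6 and q2)  //  not q1, not (q6 and q2).
          branch 1.1.1 (add q1, (q6 and q2)):
            (q6 and q2): α-rule — add q6, q2.
            (q6 iff q3): β-rule — branch into q6, q3  //  not q6, not q3.
              branch 1.1.1.1 (add q6, q3):
                ○ open, literals {q1=T, q2=T, q3=T, q5=T, q6=T}.
              branch 1.1.1.2 (add not q6, not q3):
                × closes — contains both q6 and not q6.
          branch 1.1.2 (add not q1, not (q6 and q2)):
            (q6 iff q3): β-rule — branch into q6, q3  //  not q6, not q3.
              branch 1.1.2.1 (add q6, q3):
                not (q6 and q2): β-rule — branch into not q6  //  not q2.
                  branch 1.1.2.1.1 (add not q6):
                    × closes — contains both q6 and not q6.
                  branch 1.1.2.1.2 (add not q2):
                    ○ open, literals {q1=F, q2=F, q3=T, q5=T, q6=T}.
              branch 1.1.2.2 (add not q6, not q3):
                × closes — contains both q6 and not q6.
      branch 1.2 (add not q5, not (q6 iff q3)):
        (q1 iff (q6 and q2)): β-rule — branch into q1, (q6 and q2)  //  not q1, not (q6 and q2).
          branch 1.2.1 (add q1, (q6 and q2)):
            (q6 and q2): α-rule — add q6, q2.
            not (q6 iff q3): β-rule — branch into q6, not q3  //  not q6, q3.
              branch 1.2.1.1 (add q6, not q3):
                ○ open, literals {q1=T, q2=T, q3=F, q5=F, q6=T}.
              branch 1.2.1.2 (add not q6, q3):
                × closes — contains both q6 and not q6.
          branch 1.2.2 (add not q1, not (q6 and q2)):
            not (q6 iff q3): β-rule — branch into q6, not q3  //  not q6, q3.
              branch 1.2.2.1 (add q6, not q3):
                not (q6 and q2): β-rule — branch into not q6  //  not q2.
                  branch 1.2.2.1.1 (add not q6):
                    × closes — contains both q6 and not q6.
                  branch 1.2.2.1.2 (add not q2):
                    ○ open, literals {q1=F, q2=F, q3=F, q5=F, q6=T}.
              branch 1.2.2.2 (add not q6, q3):
                × closes — contains both q6 and not q6.
  branch 2 (add not q5):
    (q5 iff (q6 iff q3)): β-rule — branch into q5, (q6 iff q3)  //  not q5, not (q6 iff q3).
      branch 2.1 (add q5, (q6 iff q3)):
        × closes — contains both q5 and not q5.
      branch 2.2 (add not q5, not (q6 iff q3)):
        not (q6 iff q3): β-rule — branch into q6, not q3  //  not q6, q3.
          branch 2.2.1 (add q6, not q3):
            ○ open, literals {q3=F, q5=F, q6=T}.
          branch 2.2.2 (add not q6, q3):
            × closes — contains both q6 and not q6.
8 branches closed, 5 open.
An open branch gives a satisfying assignment: q1=T, q2=T, q3=T, q5=T, q6=T.

Satisfiable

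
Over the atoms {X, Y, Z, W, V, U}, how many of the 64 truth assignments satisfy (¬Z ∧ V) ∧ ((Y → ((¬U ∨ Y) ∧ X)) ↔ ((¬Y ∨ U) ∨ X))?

Initial set: {T ((¬Z ∧ V) ∧ ((Y → ((¬U ∨ Y) ∧ X)) ↔ ((¬Y ∨ U) ∨ X)))}.
T ((¬Z ∧ V) ∧ ((Y → ((¬U ∨ Y) ∧ X)) ↔ ((¬Y ∨ U) ∨ X))): α-rule — add T (¬Z ∧ V), T ((Y → ((¬U ∨ Y) ∧ X)) ↔ ((¬Y ∨ U) ∨ X)).
T (¬Z ∧ V): α-rule — add T ¬Z, T V.
T ((Y → ((¬U ∨ Y) ∧ X)) ↔ ((¬Y ∨ U) ∨ X)): β-rule — branch into T (Y → ((¬U ∨ Y) ∧ X)), T ((¬Y ∨ U) ∨ X)  //  F (Y → ((¬U ∨ Y) ∧ X)), F ((¬Y ∨ U) ∨ X).
  branch 1 (add T (Y → ((¬U ∨ Y) ∧ X)), T ((¬Y ∨ U) ∨ X)):
    T (Y → ((¬U ∨ Y) ∧ X)): β-rule — branch into F Y  //  T ((¬U ∨ Y) ∧ X).
      branch 1.1 (add F Y):
        T ((¬Y ∨ U) ∨ X): β-rule — branch into T (¬Y ∨ U)  //  T X.
          branch 1.1.1 (add T (¬Y ∨ U)):
            T (¬Y ∨ U): β-rule — branch into T ¬Y  //  T U.
              branch 1.1.1.1 (add T ¬Y):
                ○ open, literals {V=1, Y=0, Z=0}.
              branch 1.1.1.2 (add T U):
                ○ open, literals {U=1, V=1, Y=0, Z=0}.
          branch 1.1.2 (add T X):
            ○ open, literals {V=1, X=1, Y=0, Z=0}.
      branch 1.2 (add T ((¬U ∨ Y) ∧ X)):
        T ((¬U ∨ Y) ∧ X): α-rule — add T (¬U ∨ Y), T X.
        T ((¬Y ∨ U) ∨ X): β-rule — branch into T (¬Y ∨ U)  //  T X.
          branch 1.2.1 (add T (¬Y ∨ U)):
            T (¬U ∨ Y): β-rule — branch into T ¬U  //  T Y.
              branch 1.2.1.1 (add T ¬U):
                T (¬Y ∨ U): β-rule — branch into T ¬Y  //  T U.
                  branch 1.2.1.1.1 (add T ¬Y):
                    ○ open, literals {U=0, V=1, X=1, Y=0, Z=0}.
                  branch 1.2.1.1.2 (add T U):
                    × closes — contains both U and ¬U.
              branch 1.2.1.2 (add T Y):
                T (¬Y ∨ U): β-rule — branch into T ¬Y  //  T U.
                  branch 1.2.1.2.1 (add T ¬Y):
                    × closes — contains both Y and ¬Y.
                  branch 1.2.1.2.2 (add T U):
                    ○ open, literals {U=1, V=1, X=1, Y=1, Z=0}.
          branch 1.2.2 (add T X):
            T (¬U ∨ Y): β-rule — branch into T ¬U  //  T Y.
              branch 1.2.2.1 (add T ¬U):
                ○ open, literals {U=0, V=1, X=1, Z=0}.
              branch 1.2.2.2 (add T Y):
                ○ open, literals {V=1, X=1, Y=1, Z=0}.
  branch 2 (add F (Y → ((¬U ∨ Y) ∧ X)), F ((¬Y ∨ U) ∨ X)):
    F (Y → ((¬U ∨ Y) ∧ X)): α-rule — add T Y, F ((¬U ∨ Y) ∧ X).
    F ((¬Y ∨ U) ∨ X): α-rule — add F (¬Y ∨ U), F X.
    F (¬Y ∨ U): α-rule — add F ¬Y, F U.
    F ((¬U ∨ Y) ∧ X): β-rule — branch into F (¬U ∨ Y)  //  F X.
      branch 2.1 (add F (¬U ∨ Y)):
        F (¬U ∨ Y): α-rule — add F ¬U, F Y.
        × closes — contains both U and ¬U.
      branch 2.2 (add F X):
        ○ open, literals {U=0, V=1, X=0, Y=1, Z=0}.
3 branches closed, 8 open.
Each open branch fixes some atoms; the unmentioned ones are free. Counting distinct full assignments: branch {V=1, Y=0, Z=0} (X, W, U) contributes 8 new; branch {U=1, V=1, Y=0, Z=0} (X, W) contributes 0 new; branch {V=1, X=1, Y=0, Z=0} (W, U) contributes 0 new; branch {U=0, V=1, X=1, Y=0, Z=0} (W) contributes 0 new; branch {U=1, V=1, X=1, Y=1, Z=0} (W) contributes 2 new; branch {U=0, V=1, X=1, Z=0} (Y, W) contributes 2 new; branch {V=1, X=1, Y=1, Z=0} (W, U) contributes 0 new; branch {U=0, V=1, X=0, Y=1, Z=0} (W) contributes 2 new. Total: 14.

14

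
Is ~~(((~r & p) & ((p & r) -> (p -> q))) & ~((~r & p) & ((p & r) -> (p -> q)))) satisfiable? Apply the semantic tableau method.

Unsatisfiable

Initial set: {~~(((~r & p) & ((p & r) -> (p -> q))) & ~((~r & p) & ((p & r) -> (p -> q))))}.
~~(((~r & p) & ((p & r) -> (p -> q))) & ~((~r & p) & ((p & r) -> (p -> q)))): drop double negation, giving (((~r & p) & ((p & r) -> (p -> q))) & ~((~r & p) & ((p & r) -> (p -> q)))).
(((~r & p) & ((p & r) -> (p -> q))) & ~((~r & p) & ((p & r) -> (p -> q)))): α-rule — add ((~r & p) & ((p & r) -> (p -> q))), ~((~r & p) & ((p & r) -> (p -> q))).
((~r & p) & ((p & r) -> (p -> q))): α-rule — add (~r & p), ((p & r) -> (p -> q)).
(~r & p): α-rule — add ~r, p.
~((~r & p) & ((p & r) -> (p -> q))): β-rule — branch into ~(~r & p)  //  ~((p & r) -> (p -> q)).
  branch 1 (add ~(~r & p)):
    ((p & r) -> (p -> q)): β-rule — branch into ~(p & r)  //  (p -> q).
      branch 1.1 (add ~(p & r)):
        ~(~r & p): β-rule — branch into ~~r  //  ~p.
          branch 1.1.1 (add ~~r):
            × closes — contains both r and ~r.
          branch 1.1.2 (add ~p):
            × closes — contains both p and ~p.
      branch 1.2 (add (p -> q)):
        ~(~r & p): β-rule — branch into ~~r  //  ~p.
          branch 1.2.1 (add ~~r):
            × closes — contains both r and ~r.
          branch 1.2.2 (add ~p):
            × closes — contains both p and ~p.
  branch 2 (add ~((p & r) -> (p -> q))):
    ~((p & r) -> (p -> q)): α-rule — add (p & r), ~(p -> q).
    (p & r): α-rule — add p, r.
    × closes — contains both r and ~r.
All 5 branches close.
Every branch closed; the formula is unsatisfiable.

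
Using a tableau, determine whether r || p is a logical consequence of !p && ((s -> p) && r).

Initial set: {(!p && ((s -> p) && r)); !(r || p)}.
(!p && ((s -> p) && r)): α-rule — add !p, ((s -> p) && r).
!(r || p): α-rule — add !r, !p.
((s -> p) && r): α-rule — add (s -> p), r.
× closes — contains both r and !r.
All 1 branch closes.
Every branch closed, so the premises entail the conclusion.

Yes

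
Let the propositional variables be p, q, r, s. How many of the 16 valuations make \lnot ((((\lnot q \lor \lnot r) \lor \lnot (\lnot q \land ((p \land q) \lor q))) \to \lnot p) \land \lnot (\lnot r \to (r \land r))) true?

Initial set: {T \lnot ((((\lnot q \lor \lnot r) \lor \lnot (\lnot q \land ((p \land q) \lor q))) \to \lnot p) \land \lnot (\lnot r \to (r \land r)))}.
T \lnot ((((\lnot q \lor \lnot r) \lor \lnot (\lnot q \land ((p \land q) \lor q))) \to \lnot p) \land \lnot (\lnot r \to (r \land r))): β-rule — branch into F (((\lnot q \lor \lnot r) \lor \lnot (\lnot q \land ((p \land q) \lor q))) \to \lnot p)  //  F \lnot (\lnot r \to (r \land r)).
  branch 1 (add F (((\lnot q \lor \lnot r) \lor \lnot (\lnot q \land ((p \land q) \lor q))) \to \lnot p)):
    F (((\lnot q \lor \lnot r) \lor \lnot (\lnot q \land ((p \land q) \lor q))) \to \lnot p): α-rule — add T ((\lnot q \lor \lnot r) \lor \lnot (\lnot q \land ((p \land q) \lor q))), F \lnot p.
    T ((\lnot q \lor \lnot r) \lor \lnot (\lnot q \land ((p \land q) \lor q))): β-rule — branch into T (\lnot q \lor \lnot r)  //  T \lnot (\lnot q \land ((p \land q) \lor q)).
      branch 1.1 (add T (\lnot q \lor \lnot r)):
        T (\lnot q \lor \lnot r): β-rule — branch into T \lnot q  //  T \lnot r.
          branch 1.1.1 (add T \lnot q):
            ○ open, literals {p=1, q=0}.
          branch 1.1.2 (add T \lnot r):
            ○ open, literals {p=1, r=0}.
      branch 1.2 (add T \lnot (\lnot q \land ((p \land q) \lor q))):
        T \lnot (\lnot q \land ((p \land q) \lor q)): β-rule — branch into F \lnot q  //  F ((p \land q) \lor q).
          branch 1.2.1 (add F \lnot q):
            ○ open, literals {p=1, q=1}.
          branch 1.2.2 (add F ((p \land q) \lor q)):
            F ((p \land q) \lor q): α-rule — add F (p \land q), F q.
            F (p \land q): β-rule — branch into F p  //  F q.
              branch 1.2.2.1 (add F p):
                × closes — contains both p and \lnot p.
              branch 1.2.2.2 (add F q):
                ○ open, literals {p=1, q=0}.
  branch 2 (add F \lnot (\lnot r \to (r \land r))):
    F \lnot (\lnot r \to (r \land r)): β-rule — branch into F \lnot r  //  T (r \land r).
      branch 2.1 (add F \lnot r):
        ○ open, literals {r=1}.
      branch 2.2 (add T (r \land r)):
        T (r \land r): α-rule — add T r, T r.
        ○ open, literals {r=1}.
1 branch closed, 6 open.
Each open branch fixes some atoms; the unmentioned ones are free. Counting distinct full assignments: branch {p=1, q=0} (r, s) contributes 4 new; branch {p=1, r=0} (q, s) contributes 2 new; branch {p=1, q=1} (r, s) contributes 2 new; branch {p=1, q=0} (r, s) contributes 0 new; branch {r=1} (p, q, s) contributes 4 new; branch {r=1} (p, q, s) contributes 0 new. Total: 12.

12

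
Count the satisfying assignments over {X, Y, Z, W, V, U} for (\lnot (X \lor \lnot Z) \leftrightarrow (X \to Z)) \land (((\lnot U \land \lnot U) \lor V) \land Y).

12

Initial set: {((\lnot (X \lor \lnot Z) \leftrightarrow (X \to Z)) \land (((\lnot U \land \lnot U) \lor V) \land Y))}.
((\lnot (X \lor \lnot Z) \leftrightarrow (X \to Z)) \land (((\lnot U \land \lnot U) \lor V) \land Y)): α-rule — add (\lnot (X \lor \lnot Z) \leftrightarrow (X \to Z)), (((\lnot U \land \lnot U) \lor V) \land Y).
(((\lnot U \land \lnot U) \lor V) \land Y): α-rule — add ((\lnot U \land \lnot U) \lor V), Y.
(\lnot (X \lor \lnot Z) \leftrightarrow (X \to Z)): β-rule — branch into \lnot (X \lor \lnot Z), (X \to Z)  //  \lnot \lnot (X \lor \lnot Z), \lnot (X \to Z).
  branch 1 (add \lnot (X \lor \lnot Z), (X \to Z)):
    \lnot (X \lor \lnot Z): α-rule — add \lnot X, \lnot \lnot Z.
    ((\lnot U \land \lnot U) \lor V): β-rule — branch into (\lnot U \land \lnot U)  //  V.
      branch 1.1 (add (\lnot U \land \lnot U)):
        (\lnot U \land \lnot U): α-rule — add \lnot U, \lnot U.
        (X \to Z): β-rule — branch into \lnot X  //  Z.
          branch 1.1.1 (add \lnot X):
            ○ open, literals {U=false, X=false, Y=true, Z=true}.
          branch 1.1.2 (add Z):
            ○ open, literals {U=false, X=false, Y=true, Z=true}.
      branch 1.2 (add V):
        (X \to Z): β-rule — branch into \lnot X  //  Z.
          branch 1.2.1 (add \lnot X):
            ○ open, literals {V=true, X=false, Y=true, Z=true}.
          branch 1.2.2 (add Z):
            ○ open, literals {V=true, X=false, Y=true, Z=true}.
  branch 2 (add \lnot \lnot (X \lor \lnot Z), \lnot (X \to Z)):
    \lnot (X \to Z): α-rule — add X, \lnot Z.
    ((\lnot U \land \lnot U) \lor V): β-rule — branch into (\lnot U \land \lnot U)  //  V.
      branch 2.1 (add (\lnot U \land \lnot U)):
        (\lnot U \land \lnot U): α-rule — add \lnot U, \lnot U.
        \lnot \lnot (X \lor \lnot Z): β-rule — branch into X  //  \lnot Z.
          branch 2.1.1 (add X):
            ○ open, literals {U=false, X=true, Y=true, Z=false}.
          branch 2.1.2 (add \lnot Z):
            ○ open, literals {U=false, X=true, Y=true, Z=false}.
      branch 2.2 (add V):
        \lnot \lnot (X \lor \lnot Z): β-rule — branch into X  //  \lnot Z.
          branch 2.2.1 (add X):
            ○ open, literals {V=true, X=true, Y=true, Z=false}.
          branch 2.2.2 (add \lnot Z):
            ○ open, literals {V=true, X=true, Y=true, Z=false}.
0 branches closed, 8 open.
Each open branch fixes some atoms; the unmentioned ones are free. Counting distinct full assignments: branch {U=false, X=false, Y=true, Z=true} (W, V) contributes 4 new; branch {U=false, X=false, Y=true, Z=true} (W, V) contributes 0 new; branch {V=true, X=false, Y=true, Z=true} (W, U) contributes 2 new; branch {V=true, X=false, Y=true, Z=true} (W, U) contributes 0 new; branch {U=false, X=true, Y=true, Z=false} (W, V) contributes 4 new; branch {U=false, X=true, Y=true, Z=false} (W, V) contributes 0 new; branch {V=true, X=true, Y=true, Z=false} (W, U) contributes 2 new; branch {V=true, X=true, Y=true, Z=false} (W, U) contributes 0 new. Total: 12.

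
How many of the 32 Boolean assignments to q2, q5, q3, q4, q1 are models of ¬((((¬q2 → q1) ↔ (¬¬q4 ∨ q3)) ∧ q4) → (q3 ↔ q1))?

6

Initial set: {¬((((¬q2 → q1) ↔ (¬¬q4 ∨ q3)) ∧ q4) → (q3 ↔ q1))}.
¬((((¬q2 → q1) ↔ (¬¬q4 ∨ q3)) ∧ q4) → (q3 ↔ q1)): α-rule — add (((¬q2 → q1) ↔ (¬¬q4 ∨ q3)) ∧ q4), ¬(q3 ↔ q1).
(((¬q2 → q1) ↔ (¬¬q4 ∨ q3)) ∧ q4): α-rule — add ((¬q2 → q1) ↔ (¬¬q4 ∨ q3)), q4.
¬(q3 ↔ q1): β-rule — branch into q3, ¬q1  //  ¬q3, q1.
  branch 1 (add q3, ¬q1):
    ((¬q2 → q1) ↔ (¬¬q4 ∨ q3)): β-rule — branch into (¬q2 → q1), (¬¬q4 ∨ q3)  //  ¬(¬q2 → q1), ¬(¬¬q4 ∨ q3).
      branch 1.1 (add (¬q2 → q1), (¬¬q4 ∨ q3)):
        (¬q2 → q1): β-rule — branch into ¬¬q2  //  q1.
          branch 1.1.1 (add ¬¬q2):
            (¬¬q4 ∨ q3): β-rule — branch into ¬¬q4  //  q3.
              branch 1.1.1.1 (add ¬¬q4):
                ¬¬q4: drop double negation, giving q4.
                ○ open, literals {q1=0, q2=1, q3=1, q4=1}.
              branch 1.1.1.2 (add q3):
                ○ open, literals {q1=0, q2=1, q3=1, q4=1}.
          branch 1.1.2 (add q1):
            × closes — contains both q1 and ¬q1.
      branch 1.2 (add ¬(¬q2 → q1), ¬(¬¬q4 ∨ q3)):
        ¬(¬q2 → q1): α-rule — add ¬q2, ¬q1.
        ¬(¬¬q4 ∨ q3): α-rule — add ¬¬¬q4, ¬q3.
        × closes — contains both q3 and ¬q3.
  branch 2 (add ¬q3, q1):
    ((¬q2 → q1) ↔ (¬¬q4 ∨ q3)): β-rule — branch into (¬q2 → q1), (¬¬q4 ∨ q3)  //  ¬(¬q2 → q1), ¬(¬¬q4 ∨ q3).
      branch 2.1 (add (¬q2 → q1), (¬¬q4 ∨ q3)):
        (¬q2 → q1): β-rule — branch into ¬¬q2  //  q1.
          branch 2.1.1 (add ¬¬q2):
            (¬¬q4 ∨ q3): β-rule — branch into ¬¬q4  //  q3.
              branch 2.1.1.1 (add ¬¬q4):
                ¬¬q4: drop double negation, giving q4.
                ○ open, literals {q1=1, q2=1, q3=0, q4=1}.
              branch 2.1.1.2 (add q3):
                × closes — contains both q3 and ¬q3.
          branch 2.1.2 (add q1):
            (¬¬q4 ∨ q3): β-rule — branch into ¬¬q4  //  q3.
              branch 2.1.2.1 (add ¬¬q4):
                ¬¬q4: drop double negation, giving q4.
                ○ open, literals {q1=1, q3=0, q4=1}.
              branch 2.1.2.2 (add q3):
                × closes — contains both q3 and ¬q3.
      branch 2.2 (add ¬(¬q2 → q1), ¬(¬¬q4 ∨ q3)):
        ¬(¬q2 → q1): α-rule — add ¬q2, ¬q1.
        × closes — contains both q1 and ¬q1.
5 branches closed, 4 open.
Each open branch fixes some atoms; the unmentioned ones are free. Counting distinct full assignments: branch {q1=0, q2=1, q3=1, q4=1} (q5) contributes 2 new; branch {q1=0, q2=1, q3=1, q4=1} (q5) contributes 0 new; branch {q1=1, q2=1, q3=0, q4=1} (q5) contributes 2 new; branch {q1=1, q3=0, q4=1} (q2, q5) contributes 2 new. Total: 6.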